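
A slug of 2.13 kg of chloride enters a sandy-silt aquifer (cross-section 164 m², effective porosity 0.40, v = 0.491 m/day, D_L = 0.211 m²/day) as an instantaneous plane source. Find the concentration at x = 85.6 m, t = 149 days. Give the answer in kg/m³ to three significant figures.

0.000477 kg/m³

For an instantaneous plane source, C(x,t) = M/(n_e·A·√(4πDt)) · exp(−(x−vt)²/(4Dt)), with n_e·A the pore (flow) area.
Plume center vt = 0.491 × 149 = 73.159 m, so the well at 85.6 m is 12.441 m downgradient of the peak.
√(4πDt) = 19.88 m, giving peak height M/(n_e·A·√(4πDt)) = 2.13/(0.40 × 164 × 19.88) = 0.001633 kg/m³.
(x−vt)²/(4Dt) = (12.441)²/(4 × 0.211 × 149) = 1.231; exp(−1.231) = 0.2920.
C = 0.001633 × 0.2920 = 0.000477 kg/m³.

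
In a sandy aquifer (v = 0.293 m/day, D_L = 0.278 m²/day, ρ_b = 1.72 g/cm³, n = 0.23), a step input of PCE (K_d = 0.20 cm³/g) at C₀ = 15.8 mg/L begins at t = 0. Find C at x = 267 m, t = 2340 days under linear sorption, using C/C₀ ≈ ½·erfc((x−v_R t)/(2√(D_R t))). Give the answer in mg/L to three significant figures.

Retardation factor R = 1 + ρ_b·K_d/n = 1 + 1.72 × 0.20/0.23 = 2.496.
Sorption retards both mechanisms: v_R = v/R = 0.1174 m/day, D_R = D/R = 0.1114 m²/day.
v_R·t = 0.1174 × 2340 = 274.716 m; 2√(D_R t) = 32.29 m; argument = (267 − 274.716)/32.29 = -0.2390.
C = C₀ × ½·erfc(-0.2390) = 15.8 × 0.6323 = 9.99 mg/L.

9.99 mg/L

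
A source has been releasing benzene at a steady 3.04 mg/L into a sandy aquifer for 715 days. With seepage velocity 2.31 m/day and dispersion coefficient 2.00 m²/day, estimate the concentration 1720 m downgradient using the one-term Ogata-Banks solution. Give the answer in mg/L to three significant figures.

For a continuous step input, C/C₀ ≈ ½·erfc((x−vt)/(2√(Dt))).
vt = 2.31 × 715 = 1651.65 m and 2√(Dt) = 2√(2.00 × 715) = 75.63 m.
Argument (x−vt)/(2√(Dt)) = (1720 − 1651.65)/75.63 = 0.9037; ½·erfc(0.9037) = 0.1006.
C = 3.04 × 0.1006 = 0.306 mg/L.

0.306 mg/L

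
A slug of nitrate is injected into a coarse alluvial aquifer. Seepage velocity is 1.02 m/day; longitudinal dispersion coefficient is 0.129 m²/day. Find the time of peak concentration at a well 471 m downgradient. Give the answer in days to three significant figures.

For the 1D instantaneous-source solution, setting ∂C/∂t = 0 at fixed x gives v²t² + 2Dt − x² = 0, so t = (√(D² + v²x²) − D)/v².
√(D² + v²x²) = √(0.129² + 1.02² × 471²) = 480.4; v² = 1.0404.
t = (480.4 − 0.129)/1.0404 = 462 days (vs. the pure-advection estimate x/v = 462 d).

462 days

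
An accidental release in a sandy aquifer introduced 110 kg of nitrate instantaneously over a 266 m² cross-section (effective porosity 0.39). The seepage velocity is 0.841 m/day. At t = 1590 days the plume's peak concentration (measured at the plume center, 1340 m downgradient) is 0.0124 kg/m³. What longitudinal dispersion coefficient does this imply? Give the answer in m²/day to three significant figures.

At the plume center C_max = M/(n_e·A·√(4πDt)), so D = M²/(4πt·(n_e·A·C_max)²).
n_e·A·C_max = 0.39 × 266 × 0.0124 = 1.286 kg/m.
D = 110²/(4π × 1590 × 1.286²) = 0.366 m²/day.

0.366 m²/day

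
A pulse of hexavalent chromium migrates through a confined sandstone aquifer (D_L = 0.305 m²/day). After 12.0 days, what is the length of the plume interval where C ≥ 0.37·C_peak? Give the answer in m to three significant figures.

7.63 m

The plume is Gaussian with σ = √(2Dt) = √(2 × 0.305 × 12.0) = 2.706 m.
C/C_peak = exp(−Δx²/(2σ²)) = 0.37 ⇒ Δx = σ·√(−2 ln 0.37) = 2.706 × 1.410 = 3.815 m.
Width = 2Δx = 7.63 m.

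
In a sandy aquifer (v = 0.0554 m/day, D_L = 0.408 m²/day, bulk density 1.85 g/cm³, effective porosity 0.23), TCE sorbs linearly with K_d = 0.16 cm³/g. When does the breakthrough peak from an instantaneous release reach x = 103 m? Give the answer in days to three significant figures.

Retardation factor R = 1 + ρ_b·K_d/n = 1 + 1.85 × 0.16/0.23 = 2.287.
Sorption retards both mechanisms: v_R = v/R = 0.02422 m/day, D_R = D/R = 0.1784 m²/day.
Peak time from v_R²t² + 2D_R t − x² = 0: t = (√(D_R² + v_R²x²) − D_R)/v_R².
√(D_R² + v_R²x²) = √(0.1784² + 0.02422² × 103²) = 2.501; v_R² = 0.0005866.
t = (2.501 − 0.1784)/0.0005866 = 3960 days.

3960 days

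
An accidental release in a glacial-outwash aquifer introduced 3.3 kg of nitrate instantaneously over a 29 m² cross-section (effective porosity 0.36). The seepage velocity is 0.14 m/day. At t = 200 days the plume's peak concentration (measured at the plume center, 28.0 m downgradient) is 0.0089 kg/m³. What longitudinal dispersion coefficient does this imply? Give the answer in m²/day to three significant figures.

0.502 m²/day

At the plume center C_max = M/(n_e·A·√(4πDt)), so D = M²/(4πt·(n_e·A·C_max)²).
n_e·A·C_max = 0.36 × 29 × 0.0089 = 0.09292 kg/m.
D = 3.3²/(4π × 200 × 0.09292²) = 0.502 m²/day.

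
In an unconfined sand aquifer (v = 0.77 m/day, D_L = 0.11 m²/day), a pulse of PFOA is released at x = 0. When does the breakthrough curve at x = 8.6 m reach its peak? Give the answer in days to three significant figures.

11.0 days

For the 1D instantaneous-source solution, setting ∂C/∂t = 0 at fixed x gives v²t² + 2Dt − x² = 0, so t = (√(D² + v²x²) − D)/v².
√(D² + v²x²) = √(0.11² + 0.77² × 8.6²) = 6.623; v² = 0.5929.
t = (6.623 − 0.11)/0.5929 = 11.0 days (vs. the pure-advection estimate x/v = 11.2 d).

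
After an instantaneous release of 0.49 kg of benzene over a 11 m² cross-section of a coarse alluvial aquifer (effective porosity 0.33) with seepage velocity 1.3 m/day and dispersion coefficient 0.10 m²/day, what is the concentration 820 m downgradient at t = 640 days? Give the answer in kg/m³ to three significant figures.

For an instantaneous plane source, C(x,t) = M/(n_e·A·√(4πDt)) · exp(−(x−vt)²/(4Dt)), with n_e·A the pore (flow) area.
Plume center vt = 1.3 × 640 = 832 m, so the well at 820 m is 12 m upgradient of the peak.
√(4πDt) = 28.36 m, giving peak height M/(n_e·A·√(4πDt)) = 0.49/(0.33 × 11 × 28.36) = 0.004760 kg/m³.
(x−vt)²/(4Dt) = (-12)²/(4 × 0.10 × 640) = 0.5625; exp(−0.5625) = 0.5698.
C = 0.004760 × 0.5698 = 0.00271 kg/m³.

0.00271 kg/m³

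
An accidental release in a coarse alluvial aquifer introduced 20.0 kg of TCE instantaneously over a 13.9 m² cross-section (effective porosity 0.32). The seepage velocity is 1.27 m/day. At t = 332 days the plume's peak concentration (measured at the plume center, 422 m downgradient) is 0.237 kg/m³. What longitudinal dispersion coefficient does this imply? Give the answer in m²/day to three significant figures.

At the plume center C_max = M/(n_e·A·√(4πDt)), so D = M²/(4πt·(n_e·A·C_max)²).
n_e·A·C_max = 0.32 × 13.9 × 0.237 = 1.054 kg/m.
D = 20.0²/(4π × 332 × 1.054²) = 0.0863 m²/day.

0.0863 m²/day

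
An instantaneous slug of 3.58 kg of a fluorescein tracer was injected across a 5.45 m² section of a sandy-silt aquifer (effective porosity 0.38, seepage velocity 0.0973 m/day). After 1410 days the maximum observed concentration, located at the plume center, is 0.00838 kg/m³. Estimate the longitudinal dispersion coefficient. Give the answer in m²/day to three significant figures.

2.40 m²/day

At the plume center C_max = M/(n_e·A·√(4πDt)), so D = M²/(4πt·(n_e·A·C_max)²).
n_e·A·C_max = 0.38 × 5.45 × 0.00838 = 0.01735 kg/m.
D = 3.58²/(4π × 1410 × 0.01735²) = 2.40 m²/day.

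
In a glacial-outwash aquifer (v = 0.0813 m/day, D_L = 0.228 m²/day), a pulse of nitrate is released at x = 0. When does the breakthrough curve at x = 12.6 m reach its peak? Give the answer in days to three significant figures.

124 days

For the 1D instantaneous-source solution, setting ∂C/∂t = 0 at fixed x gives v²t² + 2Dt − x² = 0, so t = (√(D² + v²x²) − D)/v².
√(D² + v²x²) = √(0.228² + 0.0813² × 12.6²) = 1.049; v² = 0.00660969.
t = (1.049 − 0.228)/0.00660969 = 124 days (vs. the pure-advection estimate x/v = 155 d).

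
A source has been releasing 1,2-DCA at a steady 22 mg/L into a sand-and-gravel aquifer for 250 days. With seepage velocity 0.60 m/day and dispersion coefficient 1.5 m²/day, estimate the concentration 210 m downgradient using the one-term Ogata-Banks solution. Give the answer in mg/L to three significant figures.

0.313 mg/L

For a continuous step input, C/C₀ ≈ ½·erfc((x−vt)/(2√(Dt))).
vt = 0.60 × 250 = 150 m and 2√(Dt) = 2√(1.5 × 250) = 38.73 m.
Argument (x−vt)/(2√(Dt)) = (210 − 150)/38.73 = 1.549; ½·erfc(1.549) = 0.01424.
C = 22 × 0.01424 = 0.313 mg/L.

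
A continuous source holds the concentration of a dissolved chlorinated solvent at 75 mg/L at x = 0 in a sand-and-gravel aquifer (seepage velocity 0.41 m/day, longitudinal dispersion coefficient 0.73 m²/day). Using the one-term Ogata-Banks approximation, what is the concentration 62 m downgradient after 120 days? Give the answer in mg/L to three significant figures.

12.5 mg/L

For a continuous step input, C/C₀ ≈ ½·erfc((x−vt)/(2√(Dt))).
vt = 0.41 × 120 = 49.2 m and 2√(Dt) = 2√(0.73 × 120) = 18.72 m.
Argument (x−vt)/(2√(Dt)) = (62 − 49.2)/18.72 = 0.6838; ½·erfc(0.6838) = 0.1668.
C = 75 × 0.1668 = 12.5 mg/L.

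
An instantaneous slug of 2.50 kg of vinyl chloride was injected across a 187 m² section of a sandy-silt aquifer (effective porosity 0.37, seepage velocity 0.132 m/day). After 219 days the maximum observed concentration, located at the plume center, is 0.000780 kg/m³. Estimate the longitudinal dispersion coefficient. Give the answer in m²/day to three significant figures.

At the plume center C_max = M/(n_e·A·√(4πDt)), so D = M²/(4πt·(n_e·A·C_max)²).
n_e·A·C_max = 0.37 × 187 × 0.000780 = 0.05397 kg/m.
D = 2.50²/(4π × 219 × 0.05397²) = 0.780 m²/day.

0.780 m²/day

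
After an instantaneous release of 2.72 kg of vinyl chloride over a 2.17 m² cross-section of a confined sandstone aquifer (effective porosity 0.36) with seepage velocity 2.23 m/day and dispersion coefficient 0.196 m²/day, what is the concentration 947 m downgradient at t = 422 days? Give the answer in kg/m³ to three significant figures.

For an instantaneous plane source, C(x,t) = M/(n_e·A·√(4πDt)) · exp(−(x−vt)²/(4Dt)), with n_e·A the pore (flow) area.
Plume center vt = 2.23 × 422 = 941.06 m, so the well at 947 m is 5.94 m downgradient of the peak.
√(4πDt) = 32.24 m, giving peak height M/(n_e·A·√(4πDt)) = 2.72/(0.36 × 2.17 × 32.24) = 0.1080 kg/m³.
(x−vt)²/(4Dt) = (5.94)²/(4 × 0.196 × 422) = 0.1066; exp(−0.1066) = 0.8989.
C = 0.1080 × 0.8989 = 0.0971 kg/m³.

0.0971 kg/m³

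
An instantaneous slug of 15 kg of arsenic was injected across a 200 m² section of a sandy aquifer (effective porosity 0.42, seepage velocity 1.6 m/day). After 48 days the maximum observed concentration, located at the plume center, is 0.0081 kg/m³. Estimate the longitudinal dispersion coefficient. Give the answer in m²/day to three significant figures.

At the plume center C_max = M/(n_e·A·√(4πDt)), so D = M²/(4πt·(n_e·A·C_max)²).
n_e·A·C_max = 0.42 × 200 × 0.0081 = 0.6804 kg/m.
D = 15²/(4π × 48 × 0.6804²) = 0.806 m²/day.

0.806 m²/day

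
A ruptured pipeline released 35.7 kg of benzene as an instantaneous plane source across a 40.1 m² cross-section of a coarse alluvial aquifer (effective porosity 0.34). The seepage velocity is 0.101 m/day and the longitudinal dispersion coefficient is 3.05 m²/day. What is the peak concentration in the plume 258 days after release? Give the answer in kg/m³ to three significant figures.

0.0263 kg/m³

The peak of an instantaneous 1D plume sits at x = vt; there the Gaussian factor is 1 and C_max = M/(n_e·A·√(4πDt)), where n_e·A is the pore area the mass is dissolved in.
√(4πDt) = √(4π × 3.05 × 258) = 99.44 m, so C_max = 35.7/(0.34 × 40.1 × 99.44) = 0.0263 kg/m³.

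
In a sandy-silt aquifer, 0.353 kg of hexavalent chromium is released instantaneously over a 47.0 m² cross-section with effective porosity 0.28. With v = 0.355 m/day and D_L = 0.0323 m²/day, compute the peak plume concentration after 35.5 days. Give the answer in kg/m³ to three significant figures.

The peak of an instantaneous 1D plume sits at x = vt; there the Gaussian factor is 1 and C_max = M/(n_e·A·√(4πDt)), where n_e·A is the pore area the mass is dissolved in.
√(4πDt) = √(4π × 0.0323 × 35.5) = 3.796 m, so C_max = 0.353/(0.28 × 47.0 × 3.796) = 0.00707 kg/m³.

0.00707 kg/m³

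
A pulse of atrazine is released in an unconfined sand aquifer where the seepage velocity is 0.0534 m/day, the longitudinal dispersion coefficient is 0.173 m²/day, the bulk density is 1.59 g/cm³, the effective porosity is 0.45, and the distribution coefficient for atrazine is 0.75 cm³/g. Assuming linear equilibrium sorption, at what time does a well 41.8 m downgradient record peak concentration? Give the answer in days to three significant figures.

2640 days

Retardation factor R = 1 + ρ_b·K_d/n = 1 + 1.59 × 0.75/0.45 = 3.650.
Sorption retards both mechanisms: v_R = v/R = 0.01463 m/day, D_R = D/R = 0.04740 m²/day.
Peak time from v_R²t² + 2D_R t − x² = 0: t = (√(D_R² + v_R²x²) − D_R)/v_R².
√(D_R² + v_R²x²) = √(0.04740² + 0.01463² × 41.8²) = 0.6134; v_R² = 0.0002140.
t = (0.6134 − 0.04740)/0.0002140 = 2640 days.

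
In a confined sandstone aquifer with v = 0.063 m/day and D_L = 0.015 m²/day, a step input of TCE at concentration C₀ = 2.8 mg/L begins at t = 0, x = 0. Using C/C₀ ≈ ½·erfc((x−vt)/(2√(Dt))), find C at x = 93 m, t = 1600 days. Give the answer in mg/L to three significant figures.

2.44 mg/L

For a continuous step input, C/C₀ ≈ ½·erfc((x−vt)/(2√(Dt))).
vt = 0.063 × 1600 = 100.8 m and 2√(Dt) = 2√(0.015 × 1600) = 9.798 m.
Argument (x−vt)/(2√(Dt)) = (93 − 100.8)/9.798 = -0.7961; ½·erfc(-0.7961) = 0.8699.
C = 2.8 × 0.8699 = 2.44 mg/L.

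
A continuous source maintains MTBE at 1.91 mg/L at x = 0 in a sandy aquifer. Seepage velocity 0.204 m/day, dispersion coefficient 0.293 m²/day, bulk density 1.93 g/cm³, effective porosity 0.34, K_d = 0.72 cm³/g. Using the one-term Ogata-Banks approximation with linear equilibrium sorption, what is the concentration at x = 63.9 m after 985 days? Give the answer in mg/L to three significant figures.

Retardation factor R = 1 + ρ_b·K_d/n = 1 + 1.93 × 0.72/0.34 = 5.087.
Sorption retards both mechanisms: v_R = v/R = 0.04010 m/day, D_R = D/R = 0.05760 m²/day.
v_R·t = 0.04010 × 985 = 39.4985 m; 2√(D_R t) = 15.06 m; argument = (63.9 − 39.4985)/15.06 = 1.620.
C = C₀ × ½·erfc(1.620) = 1.91 × 0.01098 = 0.0210 mg/L.

0.0210 mg/L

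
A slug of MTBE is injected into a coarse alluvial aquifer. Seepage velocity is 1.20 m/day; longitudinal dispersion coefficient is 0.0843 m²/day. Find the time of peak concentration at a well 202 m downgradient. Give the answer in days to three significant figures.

168 days

For the 1D instantaneous-source solution, setting ∂C/∂t = 0 at fixed x gives v²t² + 2Dt − x² = 0, so t = (√(D² + v²x²) − D)/v².
√(D² + v²x²) = √(0.0843² + 1.20² × 202²) = 242.4; v² = 1.44.
t = (242.4 − 0.0843)/1.44 = 168 days (vs. the pure-advection estimate x/v = 168 d).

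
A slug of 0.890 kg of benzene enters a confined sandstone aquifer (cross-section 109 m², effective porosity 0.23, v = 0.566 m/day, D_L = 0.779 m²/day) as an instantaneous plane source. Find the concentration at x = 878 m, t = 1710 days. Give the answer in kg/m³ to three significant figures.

6.03e-05 kg/m³

For an instantaneous plane source, C(x,t) = M/(n_e·A·√(4πDt)) · exp(−(x−vt)²/(4Dt)), with n_e·A the pore (flow) area.
Plume center vt = 0.566 × 1710 = 967.86 m, so the well at 878 m is 89.86 m upgradient of the peak.
√(4πDt) = 129.4 m, giving peak height M/(n_e·A·√(4πDt)) = 0.890/(0.23 × 109 × 129.4) = 0.0002743 kg/m³.
(x−vt)²/(4Dt) = (-89.86)²/(4 × 0.779 × 1710) = 1.515; exp(−1.515) = 0.2198.
C = 0.0002743 × 0.2198 = 6.03e-05 kg/m³.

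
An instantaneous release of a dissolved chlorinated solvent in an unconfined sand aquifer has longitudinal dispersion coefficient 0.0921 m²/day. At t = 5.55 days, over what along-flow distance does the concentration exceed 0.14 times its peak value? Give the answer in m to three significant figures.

The plume is Gaussian with σ = √(2Dt) = √(2 × 0.0921 × 5.55) = 1.011 m.
C/C_peak = exp(−Δx²/(2σ²)) = 0.14 ⇒ Δx = σ·√(−2 ln 0.14) = 1.011 × 1.983 = 2.005 m.
Width = 2Δx = 4.01 m.

4.01 m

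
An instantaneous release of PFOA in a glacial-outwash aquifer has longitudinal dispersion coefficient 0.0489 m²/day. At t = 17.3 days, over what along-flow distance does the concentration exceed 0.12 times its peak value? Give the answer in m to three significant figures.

The plume is Gaussian with σ = √(2Dt) = √(2 × 0.0489 × 17.3) = 1.301 m.
C/C_peak = exp(−Δx²/(2σ²)) = 0.12 ⇒ Δx = σ·√(−2 ln 0.12) = 1.301 × 2.059 = 2.679 m.
Width = 2Δx = 5.36 m.

5.36 m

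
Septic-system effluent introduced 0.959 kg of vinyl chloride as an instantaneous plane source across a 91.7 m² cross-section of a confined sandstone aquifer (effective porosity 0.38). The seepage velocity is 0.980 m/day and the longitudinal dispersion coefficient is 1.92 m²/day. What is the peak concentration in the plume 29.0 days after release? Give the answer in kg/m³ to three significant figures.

0.00104 kg/m³

The peak of an instantaneous 1D plume sits at x = vt; there the Gaussian factor is 1 and C_max = M/(n_e·A·√(4πDt)), where n_e·A is the pore area the mass is dissolved in.
√(4πDt) = √(4π × 1.92 × 29.0) = 26.45 m, so C_max = 0.959/(0.38 × 91.7 × 26.45) = 0.00104 kg/m³.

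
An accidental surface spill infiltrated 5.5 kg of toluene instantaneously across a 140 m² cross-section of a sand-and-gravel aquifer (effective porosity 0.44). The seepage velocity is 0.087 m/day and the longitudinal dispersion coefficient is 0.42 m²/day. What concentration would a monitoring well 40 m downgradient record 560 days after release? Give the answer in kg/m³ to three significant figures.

0.00151 kg/m³

For an instantaneous plane source, C(x,t) = M/(n_e·A·√(4πDt)) · exp(−(x−vt)²/(4Dt)), with n_e·A the pore (flow) area.
Plume center vt = 0.087 × 560 = 48.72 m, so the well at 40 m is 8.72 m upgradient of the peak.
√(4πDt) = 54.37 m, giving peak height M/(n_e·A·√(4πDt)) = 5.5/(0.44 × 140 × 54.37) = 0.001642 kg/m³.
(x−vt)²/(4Dt) = (-8.72)²/(4 × 0.42 × 560) = 0.08082; exp(−0.08082) = 0.9224.
C = 0.001642 × 0.9224 = 0.00151 kg/m³.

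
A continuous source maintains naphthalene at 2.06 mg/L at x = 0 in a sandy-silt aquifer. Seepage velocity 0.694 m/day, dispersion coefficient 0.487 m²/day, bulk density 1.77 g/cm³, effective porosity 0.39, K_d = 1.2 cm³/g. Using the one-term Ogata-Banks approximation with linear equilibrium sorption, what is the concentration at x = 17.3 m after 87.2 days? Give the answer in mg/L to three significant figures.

Retardation factor R = 1 + ρ_b·K_d/n = 1 + 1.77 × 1.2/0.39 = 6.446.
Sorption retards both mechanisms: v_R = v/R = 0.1077 m/day, D_R = D/R = 0.07555 m²/day.
v_R·t = 0.1077 × 87.2 = 9.39144 m; 2√(D_R t) = 5.133 m; argument = (17.3 − 9.39144)/5.133 = 1.541.
C = C₀ × ½·erfc(1.541) = 2.06 × 0.01465 = 0.0302 mg/L.

0.0302 mg/L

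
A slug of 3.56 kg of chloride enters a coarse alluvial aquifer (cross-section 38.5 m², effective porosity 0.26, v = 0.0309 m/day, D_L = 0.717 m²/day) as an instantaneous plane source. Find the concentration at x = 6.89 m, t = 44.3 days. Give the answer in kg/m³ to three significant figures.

For an instantaneous plane source, C(x,t) = M/(n_e·A·√(4πDt)) · exp(−(x−vt)²/(4Dt)), with n_e·A the pore (flow) area.
Plume center vt = 0.0309 × 44.3 = 1.36887 m, so the well at 6.89 m is 5.52113 m downgradient of the peak.
√(4πDt) = 19.98 m, giving peak height M/(n_e·A·√(4πDt)) = 3.56/(0.26 × 38.5 × 19.98) = 0.01780 kg/m³.
(x−vt)²/(4Dt) = (5.52113)²/(4 × 0.717 × 44.3) = 0.2399; exp(−0.2399) = 0.7867.
C = 0.01780 × 0.7867 = 0.0140 kg/m³.

0.0140 kg/m³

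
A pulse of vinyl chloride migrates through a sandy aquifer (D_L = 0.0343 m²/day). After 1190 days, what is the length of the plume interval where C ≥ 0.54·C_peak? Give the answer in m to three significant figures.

20.1 m

The plume is Gaussian with σ = √(2Dt) = √(2 × 0.0343 × 1190) = 9.035 m.
C/C_peak = exp(−Δx²/(2σ²)) = 0.54 ⇒ Δx = σ·√(−2 ln 0.54) = 9.035 × 1.110 = 10.03 m.
Width = 2Δx = 20.1 m.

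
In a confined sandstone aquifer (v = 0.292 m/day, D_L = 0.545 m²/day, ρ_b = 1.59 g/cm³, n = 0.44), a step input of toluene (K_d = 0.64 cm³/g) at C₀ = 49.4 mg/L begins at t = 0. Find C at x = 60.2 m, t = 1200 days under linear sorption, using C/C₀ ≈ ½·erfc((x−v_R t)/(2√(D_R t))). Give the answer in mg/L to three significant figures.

48.9 mg/L

Retardation factor R = 1 + ρ_b·K_d/n = 1 + 1.59 × 0.64/0.44 = 3.313.
Sorption retards both mechanisms: v_R = v/R = 0.08814 m/day, D_R = D/R = 0.1645 m²/day.
v_R·t = 0.08814 × 1200 = 105.768 m; 2√(D_R t) = 28.10 m; argument = (60.2 − 105.768)/28.10 = -1.622.
C = C₀ × ½·erfc(-1.622) = 49.4 × 0.9891 = 48.9 mg/L.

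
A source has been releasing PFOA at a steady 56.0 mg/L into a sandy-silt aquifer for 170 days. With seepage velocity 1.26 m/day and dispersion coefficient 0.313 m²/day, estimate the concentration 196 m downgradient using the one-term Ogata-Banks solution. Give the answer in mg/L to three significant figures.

For a continuous step input, C/C₀ ≈ ½·erfc((x−vt)/(2√(Dt))).
vt = 1.26 × 170 = 214.2 m and 2√(Dt) = 2√(0.313 × 170) = 14.59 m.
Argument (x−vt)/(2√(Dt)) = (196 − 214.2)/14.59 = -1.247; ½·erfc(-1.247) = 0.9611.
C = 56.0 × 0.9611 = 53.8 mg/L.

53.8 mg/L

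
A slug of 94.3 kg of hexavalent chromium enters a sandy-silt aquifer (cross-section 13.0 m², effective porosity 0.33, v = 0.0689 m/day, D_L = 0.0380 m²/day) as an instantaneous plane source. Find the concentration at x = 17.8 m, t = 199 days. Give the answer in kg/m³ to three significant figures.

1.30 kg/m³

For an instantaneous plane source, C(x,t) = M/(n_e·A·√(4πDt)) · exp(−(x−vt)²/(4Dt)), with n_e·A the pore (flow) area.
Plume center vt = 0.0689 × 199 = 13.7111 m, so the well at 17.8 m is 4.0889 m downgradient of the peak.
√(4πDt) = 9.748 m, giving peak height M/(n_e·A·√(4πDt)) = 94.3/(0.33 × 13.0 × 9.748) = 2.255 kg/m³.
(x−vt)²/(4Dt) = (4.0889)²/(4 × 0.0380 × 199) = 0.5527; exp(−0.5527) = 0.5754.
C = 2.255 × 0.5754 = 1.30 kg/m³.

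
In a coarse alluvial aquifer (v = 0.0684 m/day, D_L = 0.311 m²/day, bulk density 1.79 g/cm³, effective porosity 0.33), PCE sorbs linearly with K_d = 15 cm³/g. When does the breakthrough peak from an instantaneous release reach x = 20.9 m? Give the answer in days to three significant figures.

Retardation factor R = 1 + ρ_b·K_d/n = 1 + 1.79 × 15/0.33 = 82.36.
Sorption retards both mechanisms: v_R = v/R = 0.0008305 m/day, D_R = D/R = 0.003776 m²/day.
Peak time from v_R²t² + 2D_R t − x² = 0: t = (√(D_R² + v_R²x²) − D_R)/v_R².
√(D_R² + v_R²x²) = √(0.003776² + 0.0008305² × 20.9²) = 0.01776; v_R² = 6.897e-07.
t = (0.01776 − 0.003776)/6.897e-07 = 20300 days.

20300 days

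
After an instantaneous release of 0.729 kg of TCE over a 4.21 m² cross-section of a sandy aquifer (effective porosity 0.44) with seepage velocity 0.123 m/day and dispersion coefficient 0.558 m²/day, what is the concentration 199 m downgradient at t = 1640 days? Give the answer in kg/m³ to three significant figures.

For an instantaneous plane source, C(x,t) = M/(n_e·A·√(4πDt)) · exp(−(x−vt)²/(4Dt)), with n_e·A the pore (flow) area.
Plume center vt = 0.123 × 1640 = 201.72 m, so the well at 199 m is 2.72 m upgradient of the peak.
√(4πDt) = 107.2 m, giving peak height M/(n_e·A·√(4πDt)) = 0.729/(0.44 × 4.21 × 107.2) = 0.003671 kg/m³.
(x−vt)²/(4Dt) = (-2.72)²/(4 × 0.558 × 1640) = 0.002021; exp(−0.002021) = 0.9980.
C = 0.003671 × 0.9980 = 0.00366 kg/m³.

0.00366 kg/m³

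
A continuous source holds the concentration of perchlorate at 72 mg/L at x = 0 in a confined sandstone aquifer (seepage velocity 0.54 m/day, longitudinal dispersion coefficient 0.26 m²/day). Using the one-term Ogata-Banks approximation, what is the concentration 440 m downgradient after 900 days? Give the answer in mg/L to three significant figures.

For a continuous step input, C/C₀ ≈ ½·erfc((x−vt)/(2√(Dt))).
vt = 0.54 × 900 = 486 m and 2√(Dt) = 2√(0.26 × 900) = 30.59 m.
Argument (x−vt)/(2√(Dt)) = (440 − 486)/30.59 = -1.504; ½·erfc(-1.504) = 0.9833.
C = 72 × 0.9833 = 70.8 mg/L.

70.8 mg/L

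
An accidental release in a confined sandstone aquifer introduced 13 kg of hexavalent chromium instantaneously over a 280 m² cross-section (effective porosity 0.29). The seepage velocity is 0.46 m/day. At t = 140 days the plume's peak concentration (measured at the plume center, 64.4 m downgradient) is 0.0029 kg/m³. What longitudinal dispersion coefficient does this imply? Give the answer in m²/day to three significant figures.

1.73 m²/day

At the plume center C_max = M/(n_e·A·√(4πDt)), so D = M²/(4πt·(n_e·A·C_max)²).
n_e·A·C_max = 0.29 × 280 × 0.0029 = 0.2355 kg/m.
D = 13²/(4π × 140 × 0.2355²) = 1.73 m²/day.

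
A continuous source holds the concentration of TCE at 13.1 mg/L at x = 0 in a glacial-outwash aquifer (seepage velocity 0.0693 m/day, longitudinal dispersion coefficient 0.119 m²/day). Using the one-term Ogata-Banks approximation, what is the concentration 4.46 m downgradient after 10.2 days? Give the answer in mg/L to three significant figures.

0.105 mg/L

For a continuous step input, C/C₀ ≈ ½·erfc((x−vt)/(2√(Dt))).
vt = 0.0693 × 10.2 = 0.70686 m and 2√(Dt) = 2√(0.119 × 10.2) = 2.203 m.
Argument (x−vt)/(2√(Dt)) = (4.46 − 0.70686)/2.203 = 1.704; ½·erfc(1.704) = 0.007980.
C = 13.1 × 0.007980 = 0.105 mg/L.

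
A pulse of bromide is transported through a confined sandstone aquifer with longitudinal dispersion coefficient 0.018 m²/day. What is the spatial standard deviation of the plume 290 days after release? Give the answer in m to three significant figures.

3.23 m

Dispersive spreading gives a Gaussian with σ² = 2Dt; advection only shifts the center.
σ = √(2 × 0.018 × 290) = 3.23 m.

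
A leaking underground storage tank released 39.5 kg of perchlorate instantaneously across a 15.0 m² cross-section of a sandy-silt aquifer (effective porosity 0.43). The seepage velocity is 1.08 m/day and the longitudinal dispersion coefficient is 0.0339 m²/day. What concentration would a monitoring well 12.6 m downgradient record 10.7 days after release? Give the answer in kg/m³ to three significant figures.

1.35 kg/m³

For an instantaneous plane source, C(x,t) = M/(n_e·A·√(4πDt)) · exp(−(x−vt)²/(4Dt)), with n_e·A the pore (flow) area.
Plume center vt = 1.08 × 10.7 = 11.556 m, so the well at 12.6 m is 1.044 m downgradient of the peak.
√(4πDt) = 2.135 m, giving peak height M/(n_e·A·√(4πDt)) = 39.5/(0.43 × 15.0 × 2.135) = 2.868 kg/m³.
(x−vt)²/(4Dt) = (1.044)²/(4 × 0.0339 × 10.7) = 0.7512; exp(−0.7512) = 0.4718.
C = 2.868 × 0.4718 = 1.35 kg/m³.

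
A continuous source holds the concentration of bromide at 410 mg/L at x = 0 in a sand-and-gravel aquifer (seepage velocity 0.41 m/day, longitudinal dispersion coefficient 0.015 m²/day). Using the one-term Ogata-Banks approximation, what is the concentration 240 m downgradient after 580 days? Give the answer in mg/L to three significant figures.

123 mg/L

For a continuous step input, C/C₀ ≈ ½·erfc((x−vt)/(2√(Dt))).
vt = 0.41 × 580 = 237.8 m and 2√(Dt) = 2√(0.015 × 580) = 5.899 m.
Argument (x−vt)/(2√(Dt)) = (240 − 237.8)/5.899 = 0.3729; ½·erfc(0.3729) = 0.2990.
C = 410 × 0.2990 = 123 mg/L.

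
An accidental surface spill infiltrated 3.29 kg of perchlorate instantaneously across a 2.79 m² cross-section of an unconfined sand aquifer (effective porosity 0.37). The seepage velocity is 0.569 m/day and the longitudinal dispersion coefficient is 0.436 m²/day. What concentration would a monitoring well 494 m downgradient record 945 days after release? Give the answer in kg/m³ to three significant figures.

For an instantaneous plane source, C(x,t) = M/(n_e·A·√(4πDt)) · exp(−(x−vt)²/(4Dt)), with n_e·A the pore (flow) area.
Plume center vt = 0.569 × 945 = 537.705 m, so the well at 494 m is 43.705 m upgradient of the peak.
√(4πDt) = 71.96 m, giving peak height M/(n_e·A·√(4πDt)) = 3.29/(0.37 × 2.79 × 71.96) = 0.04429 kg/m³.
(x−vt)²/(4Dt) = (-43.705)²/(4 × 0.436 × 945) = 1.159; exp(−1.159) = 0.3138.
C = 0.04429 × 0.3138 = 0.0139 kg/m³.

0.0139 kg/m³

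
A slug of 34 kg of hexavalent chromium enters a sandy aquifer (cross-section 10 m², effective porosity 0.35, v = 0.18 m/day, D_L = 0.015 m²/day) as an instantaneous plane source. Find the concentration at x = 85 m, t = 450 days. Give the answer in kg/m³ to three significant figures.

For an instantaneous plane source, C(x,t) = M/(n_e·A·√(4πDt)) · exp(−(x−vt)²/(4Dt)), with n_e·A the pore (flow) area.
Plume center vt = 0.18 × 450 = 81 m, so the well at 85 m is 4 m downgradient of the peak.
√(4πDt) = 9.210 m, giving peak height M/(n_e·A·√(4πDt)) = 34/(0.35 × 10 × 9.210) = 1.055 kg/m³.
(x−vt)²/(4Dt) = (4)²/(4 × 0.015 × 450) = 0.5926; exp(−0.5926) = 0.5529.
C = 1.055 × 0.5529 = 0.583 kg/m³.

0.583 kg/m³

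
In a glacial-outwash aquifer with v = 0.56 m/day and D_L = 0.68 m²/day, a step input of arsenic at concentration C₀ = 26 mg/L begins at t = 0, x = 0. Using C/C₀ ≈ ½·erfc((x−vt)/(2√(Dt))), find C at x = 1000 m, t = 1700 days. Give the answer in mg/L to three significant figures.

For a continuous step input, C/C₀ ≈ ½·erfc((x−vt)/(2√(Dt))).
vt = 0.56 × 1700 = 952 m and 2√(Dt) = 2√(0.68 × 1700) = 68.00 m.
Argument (x−vt)/(2√(Dt)) = (1000 − 952)/68.00 = 0.7059; ½·erfc(0.7059) = 0.1591.
C = 26 × 0.1591 = 4.14 mg/L.

4.14 mg/L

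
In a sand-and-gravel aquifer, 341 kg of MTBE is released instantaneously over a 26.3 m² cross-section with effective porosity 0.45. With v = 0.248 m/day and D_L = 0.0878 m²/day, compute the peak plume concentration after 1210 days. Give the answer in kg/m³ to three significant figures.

The peak of an instantaneous 1D plume sits at x = vt; there the Gaussian factor is 1 and C_max = M/(n_e·A·√(4πDt)), where n_e·A is the pore area the mass is dissolved in.
√(4πDt) = √(4π × 0.0878 × 1210) = 36.54 m, so C_max = 341/(0.45 × 26.3 × 36.54) = 0.789 kg/m³.

0.789 kg/m³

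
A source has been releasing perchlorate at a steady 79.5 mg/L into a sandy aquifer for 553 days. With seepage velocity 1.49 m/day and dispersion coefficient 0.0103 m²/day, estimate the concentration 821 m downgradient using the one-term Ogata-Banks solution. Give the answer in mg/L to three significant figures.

For a continuous step input, C/C₀ ≈ ½·erfc((x−vt)/(2√(Dt))).
vt = 1.49 × 553 = 823.97 m and 2√(Dt) = 2√(0.0103 × 553) = 4.773 m.
Argument (x−vt)/(2√(Dt)) = (821 − 823.97)/4.773 = -0.6223; ½·erfc(-0.6223) = 0.8106.
C = 79.5 × 0.8106 = 64.4 mg/L.

64.4 mg/L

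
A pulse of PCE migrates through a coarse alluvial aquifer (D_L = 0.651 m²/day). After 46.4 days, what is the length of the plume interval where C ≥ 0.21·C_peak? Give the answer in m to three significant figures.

27.5 m

The plume is Gaussian with σ = √(2Dt) = √(2 × 0.651 × 46.4) = 7.773 m.
C/C_peak = exp(−Δx²/(2σ²)) = 0.21 ⇒ Δx = σ·√(−2 ln 0.21) = 7.773 × 1.767 = 13.73 m.
Width = 2Δx = 27.5 m.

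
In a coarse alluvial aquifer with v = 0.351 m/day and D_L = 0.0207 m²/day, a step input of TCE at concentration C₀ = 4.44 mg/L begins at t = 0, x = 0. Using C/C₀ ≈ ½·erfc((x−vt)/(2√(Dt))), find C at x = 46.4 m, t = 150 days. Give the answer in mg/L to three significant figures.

For a continuous step input, C/C₀ ≈ ½·erfc((x−vt)/(2√(Dt))).
vt = 0.351 × 150 = 52.65 m and 2√(Dt) = 2√(0.0207 × 150) = 3.524 m.
Argument (x−vt)/(2√(Dt)) = (46.4 − 52.65)/3.524 = -1.774; ½·erfc(-1.774) = 0.9939.
C = 4.44 × 0.9939 = 4.41 mg/L.

4.41 mg/L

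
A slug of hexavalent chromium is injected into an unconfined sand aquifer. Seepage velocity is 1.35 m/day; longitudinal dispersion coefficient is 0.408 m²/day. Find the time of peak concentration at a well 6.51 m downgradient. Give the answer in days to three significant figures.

For the 1D instantaneous-source solution, setting ∂C/∂t = 0 at fixed x gives v²t² + 2Dt − x² = 0, so t = (√(D² + v²x²) − D)/v².
√(D² + v²x²) = √(0.408² + 1.35² × 6.51²) = 8.798; v² = 1.8225.
t = (8.798 − 0.408)/1.8225 = 4.60 days (vs. the pure-advection estimate x/v = 4.82 d).

4.60 days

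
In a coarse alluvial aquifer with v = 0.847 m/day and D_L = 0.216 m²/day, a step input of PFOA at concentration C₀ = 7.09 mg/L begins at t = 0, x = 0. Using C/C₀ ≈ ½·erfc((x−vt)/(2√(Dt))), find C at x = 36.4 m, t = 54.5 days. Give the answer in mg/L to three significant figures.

6.93 mg/L

For a continuous step input, C/C₀ ≈ ½·erfc((x−vt)/(2√(Dt))).
vt = 0.847 × 54.5 = 46.1615 m and 2√(Dt) = 2√(0.216 × 54.5) = 6.862 m.
Argument (x−vt)/(2√(Dt)) = (36.4 − 46.1615)/6.862 = -1.423; ½·erfc(-1.423) = 0.9779.
C = 7.09 × 0.9779 = 6.93 mg/L.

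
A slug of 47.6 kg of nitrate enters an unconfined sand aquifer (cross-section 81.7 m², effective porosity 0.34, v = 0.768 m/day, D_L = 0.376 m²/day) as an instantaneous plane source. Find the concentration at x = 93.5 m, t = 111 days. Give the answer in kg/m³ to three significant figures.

0.0498 kg/m³

For an instantaneous plane source, C(x,t) = M/(n_e·A·√(4πDt)) · exp(−(x−vt)²/(4Dt)), with n_e·A the pore (flow) area.
Plume center vt = 0.768 × 111 = 85.248 m, so the well at 93.5 m is 8.252 m downgradient of the peak.
√(4πDt) = 22.90 m, giving peak height M/(n_e·A·√(4πDt)) = 47.6/(0.34 × 81.7 × 22.90) = 0.07483 kg/m³.
(x−vt)²/(4Dt) = (8.252)²/(4 × 0.376 × 111) = 0.4079; exp(−0.4079) = 0.6650.
C = 0.07483 × 0.6650 = 0.0498 kg/m³.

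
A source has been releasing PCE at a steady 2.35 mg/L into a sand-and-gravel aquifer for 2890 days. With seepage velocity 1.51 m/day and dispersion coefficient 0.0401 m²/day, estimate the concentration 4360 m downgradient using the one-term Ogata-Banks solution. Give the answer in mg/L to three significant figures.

1.41 mg/L

For a continuous step input, C/C₀ ≈ ½·erfc((x−vt)/(2√(Dt))).
vt = 1.51 × 2890 = 4363.9 m and 2√(Dt) = 2√(0.0401 × 2890) = 21.53 m.
Argument (x−vt)/(2√(Dt)) = (4360 − 4363.9)/21.53 = -0.1811; ½·erfc(-0.1811) = 0.6011.
C = 2.35 × 0.6011 = 1.41 mg/L.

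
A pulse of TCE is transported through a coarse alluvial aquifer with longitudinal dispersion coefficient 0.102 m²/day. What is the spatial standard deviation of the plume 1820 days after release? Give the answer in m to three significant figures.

Dispersive spreading gives a Gaussian with σ² = 2Dt; advection only shifts the center.
σ = √(2 × 0.102 × 1820) = 19.3 m.

19.3 m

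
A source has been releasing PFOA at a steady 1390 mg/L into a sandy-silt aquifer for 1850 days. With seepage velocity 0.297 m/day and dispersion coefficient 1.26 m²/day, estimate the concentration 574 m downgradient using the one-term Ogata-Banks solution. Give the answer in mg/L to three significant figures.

500 mg/L

For a continuous step input, C/C₀ ≈ ½·erfc((x−vt)/(2√(Dt))).
vt = 0.297 × 1850 = 549.45 m and 2√(Dt) = 2√(1.26 × 1850) = 96.56 m.
Argument (x−vt)/(2√(Dt)) = (574 − 549.45)/96.56 = 0.2542; ½·erfc(0.2542) = 0.3596.
C = 1390 × 0.3596 = 500 mg/L.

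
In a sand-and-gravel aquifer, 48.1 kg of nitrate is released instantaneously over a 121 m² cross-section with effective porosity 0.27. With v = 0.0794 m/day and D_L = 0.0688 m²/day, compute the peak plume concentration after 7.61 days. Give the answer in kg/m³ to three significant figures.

The peak of an instantaneous 1D plume sits at x = vt; there the Gaussian factor is 1 and C_max = M/(n_e·A·√(4πDt)), where n_e·A is the pore area the mass is dissolved in.
√(4πDt) = √(4π × 0.0688 × 7.61) = 2.565 m, so C_max = 48.1/(0.27 × 121 × 2.565) = 0.574 kg/m³.

0.574 kg/m³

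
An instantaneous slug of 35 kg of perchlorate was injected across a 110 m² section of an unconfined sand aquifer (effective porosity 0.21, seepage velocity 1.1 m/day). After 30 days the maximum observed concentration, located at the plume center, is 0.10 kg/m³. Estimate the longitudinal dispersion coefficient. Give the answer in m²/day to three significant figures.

At the plume center C_max = M/(n_e·A·√(4πDt)), so D = M²/(4πt·(n_e·A·C_max)²).
n_e·A·C_max = 0.21 × 110 × 0.10 = 2.310 kg/m.
D = 35²/(4π × 30 × 2.310²) = 0.609 m²/day.

0.609 m²/day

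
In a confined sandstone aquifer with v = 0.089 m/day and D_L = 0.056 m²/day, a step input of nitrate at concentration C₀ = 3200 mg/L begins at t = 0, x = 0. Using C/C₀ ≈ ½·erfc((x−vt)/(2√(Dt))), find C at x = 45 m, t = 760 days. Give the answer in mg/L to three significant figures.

For a continuous step input, C/C₀ ≈ ½·erfc((x−vt)/(2√(Dt))).
vt = 0.089 × 760 = 67.64 m and 2√(Dt) = 2√(0.056 × 760) = 13.05 m.
Argument (x−vt)/(2√(Dt)) = (45 − 67.64)/13.05 = -1.735; ½·erfc(-1.735) = 0.9929.
C = 3200 × 0.9929 = 3180 mg/L.

3180 mg/L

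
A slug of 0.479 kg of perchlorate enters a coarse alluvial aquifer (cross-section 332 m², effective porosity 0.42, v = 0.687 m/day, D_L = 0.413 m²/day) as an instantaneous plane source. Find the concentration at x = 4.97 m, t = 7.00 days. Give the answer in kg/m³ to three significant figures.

For an instantaneous plane source, C(x,t) = M/(n_e·A·√(4πDt)) · exp(−(x−vt)²/(4Dt)), with n_e·A the pore (flow) area.
Plume center vt = 0.687 × 7.00 = 4.809 m, so the well at 4.97 m is 0.161 m downgradient of the peak.
√(4πDt) = 6.027 m, giving peak height M/(n_e·A·√(4πDt)) = 0.479/(0.42 × 332 × 6.027) = 0.0005700 kg/m³.
(x−vt)²/(4Dt) = (0.161)²/(4 × 0.413 × 7.00) = 0.002242; exp(−0.002242) = 0.9978.
C = 0.0005700 × 0.9978 = 0.000569 kg/m³.

0.000569 kg/m³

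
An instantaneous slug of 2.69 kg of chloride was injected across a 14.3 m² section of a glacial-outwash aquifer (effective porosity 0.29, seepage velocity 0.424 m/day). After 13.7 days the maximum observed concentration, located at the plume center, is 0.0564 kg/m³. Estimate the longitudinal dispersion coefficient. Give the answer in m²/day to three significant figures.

At the plume center C_max = M/(n_e·A·√(4πDt)), so D = M²/(4πt·(n_e·A·C_max)²).
n_e·A·C_max = 0.29 × 14.3 × 0.0564 = 0.2339 kg/m.
D = 2.69²/(4π × 13.7 × 0.2339²) = 0.768 m²/day.

0.768 m²/day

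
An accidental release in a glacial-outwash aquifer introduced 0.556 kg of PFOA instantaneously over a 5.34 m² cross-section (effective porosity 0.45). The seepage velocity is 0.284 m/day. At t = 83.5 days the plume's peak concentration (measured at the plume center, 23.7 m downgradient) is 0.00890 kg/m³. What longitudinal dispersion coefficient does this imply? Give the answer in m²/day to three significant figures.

0.644 m²/day

At the plume center C_max = M/(n_e·A·√(4πDt)), so D = M²/(4πt·(n_e·A·C_max)²).
n_e·A·C_max = 0.45 × 5.34 × 0.00890 = 0.02139 kg/m.
D = 0.556²/(4π × 83.5 × 0.02139²) = 0.644 m²/day.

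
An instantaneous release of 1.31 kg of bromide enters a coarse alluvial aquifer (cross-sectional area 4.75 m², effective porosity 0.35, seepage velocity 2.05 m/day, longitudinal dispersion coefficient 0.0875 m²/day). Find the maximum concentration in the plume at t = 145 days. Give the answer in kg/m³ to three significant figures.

The peak of an instantaneous 1D plume sits at x = vt; there the Gaussian factor is 1 and C_max = M/(n_e·A·√(4πDt)), where n_e·A is the pore area the mass is dissolved in.
√(4πDt) = √(4π × 0.0875 × 145) = 12.63 m, so C_max = 1.31/(0.35 × 4.75 × 12.63) = 0.0624 kg/m³.

0.0624 kg/m³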